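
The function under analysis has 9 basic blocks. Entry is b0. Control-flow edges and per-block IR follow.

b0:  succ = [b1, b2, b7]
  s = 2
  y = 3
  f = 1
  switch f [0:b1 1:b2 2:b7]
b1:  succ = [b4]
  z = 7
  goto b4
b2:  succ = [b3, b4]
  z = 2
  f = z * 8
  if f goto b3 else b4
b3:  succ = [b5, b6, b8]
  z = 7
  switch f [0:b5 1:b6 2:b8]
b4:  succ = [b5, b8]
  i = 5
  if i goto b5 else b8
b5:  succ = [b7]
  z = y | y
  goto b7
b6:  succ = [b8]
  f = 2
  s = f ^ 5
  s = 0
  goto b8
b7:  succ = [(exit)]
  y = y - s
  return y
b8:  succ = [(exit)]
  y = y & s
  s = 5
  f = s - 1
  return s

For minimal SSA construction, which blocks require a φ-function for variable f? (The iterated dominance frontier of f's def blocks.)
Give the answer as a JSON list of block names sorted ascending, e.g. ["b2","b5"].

Answer: ["b4", "b5", "b7", "b8"]

Derivation:
idom tree: b1←b0 b2←b0 b3←b2 b4←b0 b5←b0 b6←b3 b7←b0 b8←b0
Dom∩ at merges:
  b4: preds {b1,b2}: {b0,b1} ∩ {b0,b2} = {b0}; idom=b0
  b5: preds {b3,b4}: {b0,b2,b3} ∩ {b0,b4} = {b0}; idom=b0
  b7: preds {b0,b5}: {b0} ∩ {b0,b5} = {b0}; idom=b0
  b8: preds {b3,b4,b6}: {b0,b2,b3} ∩ {b0,b4} ∩ {b0,b2,b3,b6} = {b0}; idom=b0

Frontier:
  b4←b1: walk b1 to b0
  b4←b2: walk b2 to b0
  b5←b3: walk b3→b2 to b0
  b5←b4: walk b4 to b0
  b7←b0: walk · to b0
  b7←b5: walk b5 to b0
  b8←b3: walk b3→b2 to b0
  b8←b4: walk b4 to b0
  b8←b6: walk b6→b3→b2 to b0
  b0 → ∅
  b1 → {b4}
  b2 → {b4,b5,b8}
  b3 → {b5,b8}
  b4 → {b5,b8}
  b5 → {b7}
  b6 → {b8}
  b7 → ∅
  b8 → ∅

φ for f: defs {b0,b2,b6,b8}
  DF⁺ = {b4,b5,b7,b8}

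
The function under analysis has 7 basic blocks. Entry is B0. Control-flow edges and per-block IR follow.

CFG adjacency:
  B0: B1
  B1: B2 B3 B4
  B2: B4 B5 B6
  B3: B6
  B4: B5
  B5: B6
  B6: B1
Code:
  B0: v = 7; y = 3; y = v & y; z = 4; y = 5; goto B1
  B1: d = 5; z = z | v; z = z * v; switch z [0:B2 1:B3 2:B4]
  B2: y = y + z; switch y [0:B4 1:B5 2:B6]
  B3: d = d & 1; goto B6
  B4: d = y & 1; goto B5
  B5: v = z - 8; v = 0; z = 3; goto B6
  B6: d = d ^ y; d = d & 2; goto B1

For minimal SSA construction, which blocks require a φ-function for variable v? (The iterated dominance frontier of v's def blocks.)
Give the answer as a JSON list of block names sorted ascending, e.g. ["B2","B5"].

Answer: ["B1", "B6"]

Working:
idom tree: B1←B0 B2←B1 B3←B1 B4←B1 B5←B1 B6←B1
Dom∩ at merges:
  B1: preds {B0,B6}: {B0} ∩ {B0,B1,B6} = {B0}; idom=B0
  B4: preds {B1,B2}: {B0,B1} ∩ {B0,B1,B2} = {B0,B1}; idom=B1
  B5: preds {B2,B4}: {B0,B1,B2} ∩ {B0,B1,B4} = {B0,B1}; idom=B1
  B6: preds {B2,B3,B5}: {B0,B1,B2} ∩ {B0,B1,B3} ∩ {B0,B1,B5} = {B0,B1}; idom=B1

DF derivation:
  B1←B0: walk · to B0
  B1←B6: walk B6→B1 to B0
  B4←B1: walk · to B1
  B4←B2: walk B2 to B1
  B5←B2: walk B2 to B1
  B5←B4: walk B4 to B1
  B6←B2: walk B2 to B1
  B6←B3: walk B3 to B1
  B6←B5: walk B5 to B1
  B0: DF=∅
  B1: DF={B1}
  B2: DF={B4,B5,B6}
  B3: DF={B6}
  B4: DF={B5}
  B5: DF={B6}
  B6: DF={B1}

φ for v: defs {B0,B5}
  DF⁺ = {B1,B6}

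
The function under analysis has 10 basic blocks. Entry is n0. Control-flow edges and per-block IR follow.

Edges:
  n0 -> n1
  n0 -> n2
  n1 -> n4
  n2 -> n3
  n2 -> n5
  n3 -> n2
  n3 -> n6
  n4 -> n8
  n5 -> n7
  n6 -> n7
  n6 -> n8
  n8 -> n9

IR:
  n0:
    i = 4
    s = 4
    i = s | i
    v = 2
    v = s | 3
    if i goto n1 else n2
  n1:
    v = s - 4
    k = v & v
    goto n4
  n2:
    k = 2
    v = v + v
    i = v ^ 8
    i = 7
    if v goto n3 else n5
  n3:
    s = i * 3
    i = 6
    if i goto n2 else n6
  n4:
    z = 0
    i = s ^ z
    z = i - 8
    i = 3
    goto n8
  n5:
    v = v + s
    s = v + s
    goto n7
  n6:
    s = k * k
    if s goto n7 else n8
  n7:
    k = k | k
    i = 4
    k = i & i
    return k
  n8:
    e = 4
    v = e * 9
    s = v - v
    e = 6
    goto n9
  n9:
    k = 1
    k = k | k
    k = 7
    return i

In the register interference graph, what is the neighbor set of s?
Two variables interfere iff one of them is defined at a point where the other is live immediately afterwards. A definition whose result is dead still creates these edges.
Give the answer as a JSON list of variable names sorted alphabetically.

Block summaries:
  n0: def={i,s,v} ue=∅
  n1: def={k,v} ue={s}
  n2: def={i,k,v} ue={v}
  n3: def={i,s} ue={i}
  n4: def={i,z} ue={s}
  n5: def={s,v} ue={s,v}
  n6: def={s} ue={k}
  n7: def={i,k} ue={k}
  n8: def={e,s,v} ue=∅
  n9: def={k} ue={i}

Backward fixpoint:
  live n0: ∅→{s,v}
  live n1: {s}→{s}
  live n2: {s,v}→{i,k,s,v}
  live n3: {i,k,v}→{i,k,s,v}
  live n4: {s}→{i}
  live n5: {k,s,v}→{k}
  live n6: {i,k}→{i,k}
  live n7: {k}→∅
  live n8: {i}→{i}
  live n9: {i}→∅

Interfere edges:
  e: {i}
  i: {e,k,s,v}
  k: {i,s,v}
  s: {i,k,v,z}
  v: {i,k,s}
  z: {s}

N(s) = ["i", "k", "v", "z"]

Answer: ["i", "k", "v", "z"]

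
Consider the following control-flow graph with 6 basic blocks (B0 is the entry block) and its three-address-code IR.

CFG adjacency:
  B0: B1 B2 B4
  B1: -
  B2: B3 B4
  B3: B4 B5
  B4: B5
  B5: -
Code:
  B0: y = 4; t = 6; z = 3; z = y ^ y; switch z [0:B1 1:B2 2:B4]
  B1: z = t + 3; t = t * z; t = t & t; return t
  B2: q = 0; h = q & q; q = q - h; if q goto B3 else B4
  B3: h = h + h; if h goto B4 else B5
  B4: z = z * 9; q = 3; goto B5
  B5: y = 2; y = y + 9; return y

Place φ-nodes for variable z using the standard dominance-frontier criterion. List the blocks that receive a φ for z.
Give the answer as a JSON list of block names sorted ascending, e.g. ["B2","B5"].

Answer: ["B5"]

Derivation:
idom tree: B1←B0 B2←B0 B3←B2 B4←B0 B5←B0
Dom∩ at merges:
  B4: preds {B0,B2,B3}: {B0} ∩ {B0,B2} ∩ {B0,B2,B3} = {B0}; idom=B0
  B5: preds {B3,B4}: {B0,B2,B3} ∩ {B0,B4} = {B0}; idom=B0

DF derivation:
  join B4 pred B0: · stop@B0
  join B4 pred B2: B2 stop@B0
  join B4 pred B3: B3→B2 stop@B0
  join B5 pred B3: B3→B2 stop@B0
  join B5 pred B4: B4 stop@B0
  DF(B0)=∅
  DF(B1)=∅
  DF(B2)={B4,B5}
  DF(B3)={B4,B5}
  DF(B4)={B5}
  DF(B5)=∅

φ for z: defs {B0,B1,B4}
  DF⁺ = {B5}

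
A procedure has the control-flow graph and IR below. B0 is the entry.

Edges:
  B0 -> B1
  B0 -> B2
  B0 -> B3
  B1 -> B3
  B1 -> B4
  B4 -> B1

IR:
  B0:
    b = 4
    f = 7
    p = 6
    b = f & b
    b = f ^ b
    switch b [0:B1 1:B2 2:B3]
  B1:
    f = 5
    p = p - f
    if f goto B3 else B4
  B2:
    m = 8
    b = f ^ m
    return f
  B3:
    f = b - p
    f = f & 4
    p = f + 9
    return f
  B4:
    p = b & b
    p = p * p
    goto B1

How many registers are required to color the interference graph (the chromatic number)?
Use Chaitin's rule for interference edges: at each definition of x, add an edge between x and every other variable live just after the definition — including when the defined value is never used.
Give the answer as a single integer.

Answer: 3

Analysis:
Block summaries:
  B0 def {b,f,p} use ∅
  B1 def {f,p} use {p}
  B2 def {b,m} use {f}
  B3 def {f,p} use {b,p}
  B4 def {p} use {b}

Liveness:
  live B0: ∅→{b,f,p}
  live B1: {b,p}→{b,p}
  live B2: {f}→∅
  live B3: {b,p}→∅
  live B4: {b}→{b,p}

Conflict graph:
  b: {f,p}
  f: {b,m,p}
  m: {f}
  p: {b,f}

Colouring:
  clique {b,f,p} ⇒ need ≥ 3
  assign b→r1 f→r0 m→r1 p→r2 — no edge inside a register ⇒ χ ≤ 3
  χ = 3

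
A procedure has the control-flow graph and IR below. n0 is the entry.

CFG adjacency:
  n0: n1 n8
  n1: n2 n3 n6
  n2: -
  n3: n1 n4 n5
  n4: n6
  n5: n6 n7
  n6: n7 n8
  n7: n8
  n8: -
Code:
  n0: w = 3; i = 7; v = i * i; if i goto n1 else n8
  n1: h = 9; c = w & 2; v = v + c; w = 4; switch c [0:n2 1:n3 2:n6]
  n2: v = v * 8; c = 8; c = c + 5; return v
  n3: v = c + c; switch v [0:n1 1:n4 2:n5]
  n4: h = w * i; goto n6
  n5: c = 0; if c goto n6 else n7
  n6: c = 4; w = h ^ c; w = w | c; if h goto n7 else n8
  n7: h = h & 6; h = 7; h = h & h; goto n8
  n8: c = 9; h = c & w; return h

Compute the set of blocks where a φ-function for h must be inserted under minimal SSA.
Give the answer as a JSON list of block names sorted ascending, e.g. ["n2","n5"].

idom tree: n1←n0 n2←n1 n3←n1 n4←n3 n5←n3 n6←n1 n7←n1 n8←n0
Join-block Dom:
  n1: preds {n0,n3}: {n0} ∩ {n0,n1,n3} = {n0}; idom=n0
  n6: preds {n1,n4,n5}: {n0,n1} ∩ {n0,n1,n3,n4} ∩ {n0,n1,n3,n5} = {n0,n1}; idom=n1
  n7: preds {n5,n6}: {n0,n1,n3,n5} ∩ {n0,n1,n6} = {n0,n1}; idom=n1
  n8: preds {n0,n6,n7}: {n0} ∩ {n0,n1,n6} ∩ {n0,n1,n7} = {n0}; idom=n0

Frontier:
  join n1 pred n0: · stop@n0
  join n1 pred n3: n3→n1 stop@n0
  join n6 pred n1: · stop@n1
  join n6 pred n4: n4→n3 stop@n1
  join n6 pred n5: n5→n3 stop@n1
  join n7 pred n5: n5→n3 stop@n1
  join n7 pred n6: n6 stop@n1
  join n8 pred n0: · stop@n0
  join n8 pred n6: n6→n1 stop@n0
  join n8 pred n7: n7→n1 stop@n0
  DF(n0)=∅
  DF(n1)={n1,n8}
  DF(n2)=∅
  DF(n3)={n1,n6,n7}
  DF(n4)={n6}
  DF(n5)={n6,n7}
  DF(n6)={n7,n8}
  DF(n7)={n8}
  DF(n8)=∅

φ for h: defs {n1,n4,n7,n8}
  DF⁺ = {n1,n6,n7,n8}

Answer: ["n1", "n6", "n7", "n8"]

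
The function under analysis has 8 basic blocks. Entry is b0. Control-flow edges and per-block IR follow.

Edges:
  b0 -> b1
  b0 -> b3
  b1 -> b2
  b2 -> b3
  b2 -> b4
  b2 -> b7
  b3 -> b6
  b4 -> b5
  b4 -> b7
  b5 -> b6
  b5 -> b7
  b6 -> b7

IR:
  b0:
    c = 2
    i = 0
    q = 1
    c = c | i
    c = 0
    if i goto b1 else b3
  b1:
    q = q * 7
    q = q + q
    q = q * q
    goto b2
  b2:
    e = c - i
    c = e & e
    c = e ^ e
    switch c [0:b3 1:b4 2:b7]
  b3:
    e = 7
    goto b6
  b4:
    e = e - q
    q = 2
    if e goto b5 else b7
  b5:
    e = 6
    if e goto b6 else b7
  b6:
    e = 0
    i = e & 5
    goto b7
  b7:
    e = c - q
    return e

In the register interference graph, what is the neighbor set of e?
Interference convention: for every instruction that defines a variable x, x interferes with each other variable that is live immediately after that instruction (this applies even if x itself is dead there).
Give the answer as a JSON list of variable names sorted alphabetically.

Block summaries:
  b0: def={c,i,q} ue=∅
  b1: def={q} ue={q}
  b2: def={c,e} ue={c,i}
  b3: def={e} ue=∅
  b4: def={e,q} ue={e,q}
  b5: def={e} ue=∅
  b6: def={e,i} ue=∅
  b7: def={e} ue={c,q}

Backward fixpoint:
  live b0: ∅→{c,i,q}
  live b1: {c,i,q}→{c,i,q}
  live b2: {c,i,q}→{c,e,q}
  live b3: {c,q}→{c,q}
  live b4: {c,e,q}→{c,q}
  live b5: {c,q}→{c,q}
  live b6: {c,q}→{c,q}
  live b7: {c,q}→∅

Conflict graph:
  c — {e,i,q}
  e — {c,q}
  i — {c,q}
  q — {c,e,i}

N(e) = ["c", "q"]

Answer: ["c", "q"]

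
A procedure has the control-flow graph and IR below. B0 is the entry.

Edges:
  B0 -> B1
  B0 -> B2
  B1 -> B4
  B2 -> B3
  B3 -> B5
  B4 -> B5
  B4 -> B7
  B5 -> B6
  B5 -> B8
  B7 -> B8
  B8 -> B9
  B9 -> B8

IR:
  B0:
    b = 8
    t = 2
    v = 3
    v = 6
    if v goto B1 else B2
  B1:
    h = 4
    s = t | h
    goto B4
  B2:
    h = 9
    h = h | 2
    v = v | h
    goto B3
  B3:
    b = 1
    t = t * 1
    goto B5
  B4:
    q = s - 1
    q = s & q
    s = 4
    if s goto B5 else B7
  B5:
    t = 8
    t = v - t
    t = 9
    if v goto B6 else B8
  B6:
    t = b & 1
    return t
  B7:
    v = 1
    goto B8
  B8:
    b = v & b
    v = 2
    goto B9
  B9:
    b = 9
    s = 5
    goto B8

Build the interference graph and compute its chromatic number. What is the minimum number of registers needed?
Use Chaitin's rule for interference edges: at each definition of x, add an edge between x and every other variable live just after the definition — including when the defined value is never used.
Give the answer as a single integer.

Answer: 4

Analysis:
Block summaries:
  B0 def {b,t,v} use ∅
  B1 def {h,s} use {t}
  B2 def {h,v} use {v}
  B3 def {b,t} use {t}
  B4 def {q,s} use {s}
  B5 def {t} use {v}
  B6 def {t} use {b}
  B7 def {v} use ∅
  B8 def {b,v} use {b,v}
  B9 def {b,s} use ∅

Liveness:
  live B0: ∅→{b,t,v}
  live B1: {b,t,v}→{b,s,v}
  live B2: {t,v}→{t,v}
  live B3: {t,v}→{b,v}
  live B4: {b,s,v}→{b,v}
  live B5: {b,v}→{b,v}
  live B6: {b}→∅
  live B7: {b}→{b,v}
  live B8: {b,v}→{v}
  live B9: {v}→{b,v}

Conflict graph:
  b↔{h,q,s,t,v}
  h↔{b,t,v}
  q↔{b,s,v}
  s↔{b,q,v}
  t↔{b,h,v}
  v↔{b,h,q,s,t}

Registers:
  lower bound: {b,h,t,v} mutually conflict ⇒ χ ≥ 4
  4-colouring: c0={b}  c1={v}  c2={h,q}  c3={s,t}
  χ = 4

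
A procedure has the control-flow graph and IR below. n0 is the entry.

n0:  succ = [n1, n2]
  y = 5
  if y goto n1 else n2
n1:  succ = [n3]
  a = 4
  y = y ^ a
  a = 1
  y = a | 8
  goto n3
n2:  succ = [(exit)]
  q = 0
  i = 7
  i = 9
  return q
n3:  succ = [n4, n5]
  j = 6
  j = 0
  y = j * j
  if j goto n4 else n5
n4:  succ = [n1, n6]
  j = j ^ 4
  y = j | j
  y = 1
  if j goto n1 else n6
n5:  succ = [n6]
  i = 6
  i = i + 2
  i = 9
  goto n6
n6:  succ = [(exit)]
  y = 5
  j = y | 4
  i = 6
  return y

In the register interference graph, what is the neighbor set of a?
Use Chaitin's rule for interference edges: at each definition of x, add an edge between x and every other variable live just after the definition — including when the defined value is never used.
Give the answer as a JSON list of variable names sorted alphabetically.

Answer: ["y"]

Derivation:
Block summaries:
  n0 def {y} use ∅
  n1 def {a,y} use {y}
  n2 def {i,q} use ∅
  n3 def {j,y} use ∅
  n4 def {j,y} use {j}
  n5 def {i} use ∅
  n6 def {i,j,y} use ∅

Liveness:
  n0 li=∅ lo={y}
  n1 li={y} lo=∅
  n2 li=∅ lo=∅
  n3 li=∅ lo={j}
  n4 li={j} lo={y}
  n5 li=∅ lo=∅
  n6 li=∅ lo=∅

Interference:
  a — {y}
  i — {q,y}
  j — {y}
  q — {i}
  y — {a,i,j}

N(a) = ["y"]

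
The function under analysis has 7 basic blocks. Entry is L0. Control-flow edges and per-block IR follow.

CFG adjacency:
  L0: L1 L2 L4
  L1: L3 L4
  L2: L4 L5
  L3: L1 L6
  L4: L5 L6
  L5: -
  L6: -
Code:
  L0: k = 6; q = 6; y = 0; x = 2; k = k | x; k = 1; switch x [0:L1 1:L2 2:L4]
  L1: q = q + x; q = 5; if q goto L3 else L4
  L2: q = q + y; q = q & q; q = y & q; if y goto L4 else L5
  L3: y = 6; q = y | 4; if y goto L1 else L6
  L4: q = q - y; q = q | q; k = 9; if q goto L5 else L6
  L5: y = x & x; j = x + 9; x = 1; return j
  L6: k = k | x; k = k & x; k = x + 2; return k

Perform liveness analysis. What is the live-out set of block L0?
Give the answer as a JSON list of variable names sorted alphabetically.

Answer: ["k", "q", "x", "y"]

Derivation:
def/use:
  L0 def {k,q,x,y} use ∅
  L1 def {q} use {q,x}
  L2 def {q} use {q,y}
  L3 def {q,y} use ∅
  L4 def {k,q} use {q,y}
  L5 def {j,x,y} use {x}
  L6 def {k} use {k,x}

Liveness:
  L0: in=∅ out={k,q,x,y}
  L1: in={k,q,x,y} out={k,q,x,y}
  L2: in={q,x,y} out={q,x,y}
  L3: in={k,x} out={k,q,x,y}
  L4: in={q,x,y} out={k,x}
  L5: in={x} out=∅
  L6: in={k,x} out=∅

live-out(L0) = ["k", "q", "x", "y"]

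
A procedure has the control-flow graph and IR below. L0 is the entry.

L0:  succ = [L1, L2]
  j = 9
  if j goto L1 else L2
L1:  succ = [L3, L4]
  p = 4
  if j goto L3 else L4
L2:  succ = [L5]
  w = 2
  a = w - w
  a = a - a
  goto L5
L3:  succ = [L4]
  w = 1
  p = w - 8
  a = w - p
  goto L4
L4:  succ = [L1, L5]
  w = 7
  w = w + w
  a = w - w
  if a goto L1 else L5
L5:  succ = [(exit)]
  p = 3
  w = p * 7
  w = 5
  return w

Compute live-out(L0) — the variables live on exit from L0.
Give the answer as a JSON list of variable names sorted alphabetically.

def/use:
  L0 def {j} use ∅
  L1 def {p} use {j}
  L2 def {a,w} use ∅
  L3 def {a,p,w} use ∅
  L4 def {a,w} use ∅
  L5 def {p,w} use ∅

Live sets:
  live L0: ∅→{j}
  live L1: {j}→{j}
  live L2: ∅→∅
  live L3: {j}→{j}
  live L4: {j}→{j}
  live L5: ∅→∅

live-out(L0) = ["j"]

Answer: ["j"]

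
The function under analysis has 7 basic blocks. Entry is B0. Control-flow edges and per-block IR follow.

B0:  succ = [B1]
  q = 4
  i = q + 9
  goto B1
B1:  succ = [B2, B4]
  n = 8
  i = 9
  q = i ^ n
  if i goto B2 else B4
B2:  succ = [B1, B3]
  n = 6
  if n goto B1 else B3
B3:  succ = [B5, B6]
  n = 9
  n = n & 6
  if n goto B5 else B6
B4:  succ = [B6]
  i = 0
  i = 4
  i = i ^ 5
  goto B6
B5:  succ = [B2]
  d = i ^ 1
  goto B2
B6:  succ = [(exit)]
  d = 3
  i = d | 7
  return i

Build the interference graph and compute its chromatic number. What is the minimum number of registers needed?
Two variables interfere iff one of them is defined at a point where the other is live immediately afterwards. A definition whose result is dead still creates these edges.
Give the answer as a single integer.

Answer: 2

Working:
Per-block:
  B0: {i,q} / ∅
  B1: {i,n,q} / ∅
  B2: {n} / ∅
  B3: {n} / ∅
  B4: {i} / ∅
  B5: {d} / {i}
  B6: {d,i} / ∅

Live sets:
  B0: in=∅ out=∅
  B1: in=∅ out={i}
  B2: in={i} out={i}
  B3: in={i} out={i}
  B4: in=∅ out=∅
  B5: in={i} out={i}
  B6: in=∅ out=∅

Interference:
  d: {i}
  i: {d,n,q}
  n: {i}
  q: {i}

Registers:
  clique {d,i} ⇒ need ≥ 2
  2-colouring: r0={i}  r1={d,n,q}
  χ = 2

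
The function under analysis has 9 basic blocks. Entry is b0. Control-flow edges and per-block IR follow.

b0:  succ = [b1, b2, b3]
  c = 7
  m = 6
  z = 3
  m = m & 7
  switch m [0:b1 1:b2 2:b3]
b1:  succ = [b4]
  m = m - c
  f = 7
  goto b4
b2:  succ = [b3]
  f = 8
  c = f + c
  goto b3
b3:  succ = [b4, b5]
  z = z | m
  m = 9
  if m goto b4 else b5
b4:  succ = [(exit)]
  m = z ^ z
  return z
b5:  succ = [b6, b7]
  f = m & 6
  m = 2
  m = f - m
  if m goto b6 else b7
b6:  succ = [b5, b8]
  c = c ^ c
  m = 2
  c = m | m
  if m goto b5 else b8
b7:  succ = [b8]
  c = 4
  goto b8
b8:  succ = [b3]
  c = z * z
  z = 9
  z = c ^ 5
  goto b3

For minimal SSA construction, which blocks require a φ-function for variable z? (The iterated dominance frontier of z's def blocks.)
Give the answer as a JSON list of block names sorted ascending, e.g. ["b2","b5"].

Answer: ["b3", "b4"]

Analysis:
idom tree: b1←b0 b2←b0 b3←b0 b4←b0 b5←b3 b6←b5 b7←b5 b8←b5
Dom at joins:
  b3: preds {b0,b2,b8}: {b0} ∩ {b0,b2} ∩ {b0,b3,b5,b8} = {b0}; idom=b0
  b4: preds {b1,b3}: {b0,b1} ∩ {b0,b3} = {b0}; idom=b0
  b5: preds {b3,b6}: {b0,b3} ∩ {b0,b3,b5,b6} = {b0,b3}; idom=b3
  b8: preds {b6,b7}: {b0,b3,b5,b6} ∩ {b0,b3,b5,b7} = {b0,b3,b5}; idom=b5

Frontier:
  join b3 pred b0: · stop@b0
  join b3 pred b2: b2 stop@b0
  join b3 pred b8: b8→b5→b3 stop@b0
  join b4 pred b1: b1 stop@b0
  join b4 pred b3: b3 stop@b0
  join b5 pred b3: · stop@b3
  join b5 pred b6: b6→b5 stop@b3
  join b8 pred b6: b6 stop@b5
  join b8 pred b7: b7 stop@b5
  DF(b0)=∅
  DF(b1)={b4}
  DF(b2)={b3}
  DF(b3)={b3,b4}
  DF(b4)=∅
  DF(b5)={b3,b5}
  DF(b6)={b5,b8}
  DF(b7)={b8}
  DF(b8)={b3}

φ for z: defs {b0,b3,b8}
  DF⁺ = {b3,b4}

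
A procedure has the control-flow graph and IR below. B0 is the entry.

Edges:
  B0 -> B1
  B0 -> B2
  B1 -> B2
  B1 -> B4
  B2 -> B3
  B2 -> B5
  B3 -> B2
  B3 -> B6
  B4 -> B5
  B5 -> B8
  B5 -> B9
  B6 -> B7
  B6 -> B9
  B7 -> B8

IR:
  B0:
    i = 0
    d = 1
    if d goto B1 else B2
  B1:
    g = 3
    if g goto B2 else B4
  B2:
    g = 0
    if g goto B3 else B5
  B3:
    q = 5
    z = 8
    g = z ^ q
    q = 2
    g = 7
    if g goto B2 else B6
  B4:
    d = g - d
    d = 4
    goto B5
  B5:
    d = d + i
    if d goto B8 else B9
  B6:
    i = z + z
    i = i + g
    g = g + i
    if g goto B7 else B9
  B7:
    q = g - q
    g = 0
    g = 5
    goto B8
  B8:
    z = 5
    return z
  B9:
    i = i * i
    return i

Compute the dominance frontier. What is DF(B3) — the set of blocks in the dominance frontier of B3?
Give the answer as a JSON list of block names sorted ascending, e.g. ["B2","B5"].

idom tree: B1←B0 B2←B0 B3←B2 B4←B1 B5←B0 B6←B3 B7←B6 B8←B0 B9←B0
Join-block Dom:
  B2: preds {B0,B1,B3}: {B0} ∩ {B0,B1} ∩ {B0,B2,B3} = {B0}; idom=B0
  B5: preds {B2,B4}: {B0,B2} ∩ {B0,B1,B4} = {B0}; idom=B0
  B8: preds {B5,B7}: {B0,B5} ∩ {B0,B2,B3,B6,B7} = {B0}; idom=B0
  B9: preds {B5,B6}: {B0,B5} ∩ {B0,B2,B3,B6} = {B0}; idom=B0

Frontier:
  B2←B0: walk · to B0
  B2←B1: walk B1 to B0
  B2←B3: walk B3→B2 to B0
  B5←B2: walk B2 to B0
  B5←B4: walk B4→B1 to B0
  B8←B5: walk B5 to B0
  B8←B7: walk B7→B6→B3→B2 to B0
  B9←B5: walk B5 to B0
  B9←B6: walk B6→B3→B2 to B0
  B0: DF=∅
  B1: DF={B2,B5}
  B2: DF={B2,B5,B8,B9}
  B3: DF={B2,B8,B9}
  B4: DF={B5}
  B5: DF={B8,B9}
  B6: DF={B8,B9}
  B7: DF={B8}
  B8: DF=∅
  B9: DF=∅

DF(B3) = ["B2", "B8", "B9"]

Answer: ["B2", "B8", "B9"]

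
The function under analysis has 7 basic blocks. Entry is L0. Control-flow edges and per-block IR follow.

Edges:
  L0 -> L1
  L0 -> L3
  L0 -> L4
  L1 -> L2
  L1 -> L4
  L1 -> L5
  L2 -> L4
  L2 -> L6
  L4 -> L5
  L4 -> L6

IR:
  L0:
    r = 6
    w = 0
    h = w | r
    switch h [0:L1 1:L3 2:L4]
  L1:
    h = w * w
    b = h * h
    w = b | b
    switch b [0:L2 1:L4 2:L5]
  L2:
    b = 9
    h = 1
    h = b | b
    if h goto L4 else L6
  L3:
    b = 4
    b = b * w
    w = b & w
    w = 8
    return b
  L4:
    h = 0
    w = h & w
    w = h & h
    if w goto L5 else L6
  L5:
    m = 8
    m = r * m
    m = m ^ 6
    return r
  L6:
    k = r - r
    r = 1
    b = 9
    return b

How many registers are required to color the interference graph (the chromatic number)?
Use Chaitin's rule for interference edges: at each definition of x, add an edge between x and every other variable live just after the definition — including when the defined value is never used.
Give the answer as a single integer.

Answer: 4

Analysis:
Block summaries:
  L0: {h,r,w} / ∅
  L1: {b,h,w} / {w}
  L2: {b,h} / ∅
  L3: {b,w} / {w}
  L4: {h,w} / {w}
  L5: {m} / {r}
  L6: {b,k,r} / {r}

Live sets:
  L0 li=∅ lo={r,w}
  L1 li={r,w} lo={r,w}
  L2 li={r,w} lo={r,w}
  L3 li={w} lo=∅
  L4 li={r,w} lo={r}
  L5 li={r} lo=∅
  L6 li={r} lo=∅

Conflict graph:
  b — {h,r,w}
  h — {b,r,w}
  k — ∅
  m — {r}
  r — {b,h,m,w}
  w — {b,h,r}

Registers:
  clique {b,h,r,w} ⇒ need ≥ 4
  assign b→R1 h→R2 k→R0 m→R1 r→R0 w→R3 — no edge inside a register ⇒ χ ≤ 4
  χ = 4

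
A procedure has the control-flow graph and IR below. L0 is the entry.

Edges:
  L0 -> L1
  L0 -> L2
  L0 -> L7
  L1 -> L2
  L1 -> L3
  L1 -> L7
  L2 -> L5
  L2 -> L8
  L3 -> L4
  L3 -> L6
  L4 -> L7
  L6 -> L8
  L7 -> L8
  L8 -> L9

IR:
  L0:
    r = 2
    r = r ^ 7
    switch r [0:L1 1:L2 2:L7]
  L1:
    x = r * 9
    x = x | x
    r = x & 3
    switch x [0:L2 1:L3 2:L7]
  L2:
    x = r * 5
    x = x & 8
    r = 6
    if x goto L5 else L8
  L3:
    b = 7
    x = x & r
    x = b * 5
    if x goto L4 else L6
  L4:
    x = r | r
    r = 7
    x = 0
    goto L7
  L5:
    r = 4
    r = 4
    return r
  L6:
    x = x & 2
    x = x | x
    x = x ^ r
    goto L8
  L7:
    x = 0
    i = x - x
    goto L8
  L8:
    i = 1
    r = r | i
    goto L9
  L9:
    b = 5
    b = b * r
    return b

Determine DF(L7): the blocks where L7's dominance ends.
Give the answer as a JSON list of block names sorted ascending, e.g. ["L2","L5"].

idom tree: L1←L0 L2←L0 L3←L1 L4←L3 L5←L2 L6←L3 L7←L0 L8←L0 L9←L8
Join-block Dom:
  L2: preds {L0,L1}: {L0} ∩ {L0,L1} = {L0}; idom=L0
  L7: preds {L0,L1,L4}: {L0} ∩ {L0,L1} ∩ {L0,L1,L3,L4} = {L0}; idom=L0
  L8: preds {L2,L6,L7}: {L0,L2} ∩ {L0,L1,L3,L6} ∩ {L0,L7} = {L0}; idom=L0

Frontier:
  L2←L0: walk · to L0
  L2←L1: walk L1 to L0
  L7←L0: walk · to L0
  L7←L1: walk L1 to L0
  L7←L4: walk L4→L3→L1 to L0
  L8←L2: walk L2 to L0
  L8←L6: walk L6→L3→L1 to L0
  L8←L7: walk L7 to L0
  L0 → ∅
  L1 → {L2,L7,L8}
  L2 → {L8}
  L3 → {L7,L8}
  L4 → {L7}
  L5 → ∅
  L6 → {L8}
  L7 → {L8}
  L8 → ∅
  L9 → ∅

DF(L7) = ["L8"]

Answer: ["L8"]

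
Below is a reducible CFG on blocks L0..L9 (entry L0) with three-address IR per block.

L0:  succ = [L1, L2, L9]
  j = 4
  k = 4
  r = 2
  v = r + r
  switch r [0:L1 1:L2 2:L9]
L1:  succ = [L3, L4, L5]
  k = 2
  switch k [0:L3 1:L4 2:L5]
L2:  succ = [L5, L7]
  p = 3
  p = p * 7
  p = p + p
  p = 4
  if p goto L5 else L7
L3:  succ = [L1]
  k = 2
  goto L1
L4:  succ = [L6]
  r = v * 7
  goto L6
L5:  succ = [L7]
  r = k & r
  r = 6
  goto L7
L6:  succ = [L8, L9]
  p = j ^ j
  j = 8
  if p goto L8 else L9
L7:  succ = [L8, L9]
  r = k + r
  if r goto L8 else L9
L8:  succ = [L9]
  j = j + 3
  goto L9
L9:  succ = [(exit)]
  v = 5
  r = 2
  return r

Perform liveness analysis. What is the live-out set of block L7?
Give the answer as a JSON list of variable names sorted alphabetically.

Block summaries:
  L0: def={j,k,r,v} ue=∅
  L1: def={k} ue=∅
  L2: def={p} ue=∅
  L3: def={k} ue=∅
  L4: def={r} ue={v}
  L5: def={r} ue={k,r}
  L6: def={j,p} ue={j}
  L7: def={r} ue={k,r}
  L8: def={j} ue={j}
  L9: def={r,v} ue=∅

Live sets:
  live L0: ∅→{j,k,r,v}
  live L1: {j,r,v}→{j,k,r,v}
  live L2: {j,k,r}→{j,k,r}
  live L3: {j,r,v}→{j,r,v}
  live L4: {j,v}→{j}
  live L5: {j,k,r}→{j,k,r}
  live L6: {j}→{j}
  live L7: {j,k,r}→{j}
  live L8: {j}→∅
  live L9: ∅→∅

live-out(L7) = ["j"]

Answer: ["j"]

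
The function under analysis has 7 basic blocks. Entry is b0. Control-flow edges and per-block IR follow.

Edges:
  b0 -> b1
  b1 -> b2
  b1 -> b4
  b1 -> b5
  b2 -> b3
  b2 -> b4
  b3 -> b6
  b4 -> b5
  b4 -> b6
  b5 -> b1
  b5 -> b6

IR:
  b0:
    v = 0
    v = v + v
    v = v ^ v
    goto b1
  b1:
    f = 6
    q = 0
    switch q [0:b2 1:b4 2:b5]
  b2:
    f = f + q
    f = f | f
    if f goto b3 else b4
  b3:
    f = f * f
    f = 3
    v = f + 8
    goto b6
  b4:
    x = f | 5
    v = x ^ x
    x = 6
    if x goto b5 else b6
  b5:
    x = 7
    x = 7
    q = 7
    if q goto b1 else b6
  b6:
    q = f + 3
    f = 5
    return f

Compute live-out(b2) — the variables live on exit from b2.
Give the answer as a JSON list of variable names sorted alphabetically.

Answer: ["f"]

Derivation:
def/use:
  b0: {v} / ∅
  b1: {f,q} / ∅
  b2: {f} / {f,q}
  b3: {f,v} / {f}
  b4: {v,x} / {f}
  b5: {q,x} / ∅
  b6: {f,q} / {f}

Backward fixpoint:
  b0: in=∅ out=∅
  b1: in=∅ out={f,q}
  b2: in={f,q} out={f}
  b3: in={f} out={f}
  b4: in={f} out={f}
  b5: in={f} out={f}
  b6: in={f} out=∅

live-out(b2) = ["f"]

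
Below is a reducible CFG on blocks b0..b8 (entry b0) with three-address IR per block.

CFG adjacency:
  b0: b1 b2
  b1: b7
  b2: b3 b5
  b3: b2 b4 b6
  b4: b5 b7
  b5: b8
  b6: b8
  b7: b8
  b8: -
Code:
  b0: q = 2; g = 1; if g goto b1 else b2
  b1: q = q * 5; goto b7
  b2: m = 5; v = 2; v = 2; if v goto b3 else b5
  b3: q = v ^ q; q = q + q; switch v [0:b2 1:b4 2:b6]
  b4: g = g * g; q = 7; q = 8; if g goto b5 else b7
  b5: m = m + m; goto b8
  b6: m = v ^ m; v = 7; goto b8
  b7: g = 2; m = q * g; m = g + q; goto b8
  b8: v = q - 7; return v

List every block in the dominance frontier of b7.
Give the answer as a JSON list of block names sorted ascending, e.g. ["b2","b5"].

idom tree: b1←b0 b2←b0 b3←b2 b4←b3 b5←b2 b6←b3 b7←b0 b8←b0
Dom at joins:
  b2: preds {b0,b3}: {b0} ∩ {b0,b2,b3} = {b0}; idom=b0
  b5: preds {b2,b4}: {b0,b2} ∩ {b0,b2,b3,b4} = {b0,b2}; idom=b2
  b7: preds {b1,b4}: {b0,b1} ∩ {b0,b2,b3,b4} = {b0}; idom=b0
  b8: preds {b5,b6,b7}: {b0,b2,b5} ∩ {b0,b2,b3,b6} ∩ {b0,b7} = {b0}; idom=b0

DF walk-up:
  b2←b0: walk · to b0
  b2←b3: walk b3→b2 to b0
  b5←b2: walk · to b2
  b5←b4: walk b4→b3 to b2
  b7←b1: walk b1 to b0
  b7←b4: walk b4→b3→b2 to b0
  b8←b5: walk b5→b2 to b0
  b8←b6: walk b6→b3→b2 to b0
  b8←b7: walk b7 to b0
  b0 → ∅
  b1 → {b7}
  b2 → {b2,b7,b8}
  b3 → {b2,b5,b7,b8}
  b4 → {b5,b7}
  b5 → {b8}
  b6 → {b8}
  b7 → {b8}
  b8 → ∅

DF(b7) = ["b8"]

Answer: ["b8"]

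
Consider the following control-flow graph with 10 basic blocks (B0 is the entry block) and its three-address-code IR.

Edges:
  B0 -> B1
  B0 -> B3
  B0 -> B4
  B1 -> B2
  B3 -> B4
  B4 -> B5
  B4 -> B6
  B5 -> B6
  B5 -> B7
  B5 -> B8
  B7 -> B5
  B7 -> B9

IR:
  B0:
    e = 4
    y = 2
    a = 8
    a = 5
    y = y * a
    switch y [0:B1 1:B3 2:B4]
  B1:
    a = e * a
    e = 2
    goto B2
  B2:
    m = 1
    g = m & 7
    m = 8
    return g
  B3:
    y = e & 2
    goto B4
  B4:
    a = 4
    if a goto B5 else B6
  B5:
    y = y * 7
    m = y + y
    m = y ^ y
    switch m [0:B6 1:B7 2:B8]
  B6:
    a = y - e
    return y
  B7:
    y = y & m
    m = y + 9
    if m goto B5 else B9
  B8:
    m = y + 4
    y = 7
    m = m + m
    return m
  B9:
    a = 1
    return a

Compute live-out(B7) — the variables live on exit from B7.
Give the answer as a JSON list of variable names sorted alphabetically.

Per-block:
  B0: {a,e,y} / ∅
  B1: {a,e} / {a,e}
  B2: {g,m} / ∅
  B3: {y} / {e}
  B4: {a} / ∅
  B5: {m,y} / {y}
  B6: {a} / {e,y}
  B7: {m,y} / {m,y}
  B8: {m,y} / {y}
  B9: {a} / ∅

Backward fixpoint:
  B0 li=∅ lo={a,e,y}
  B1 li={a,e} lo=∅
  B2 li=∅ lo=∅
  B3 li={e} lo={e,y}
  B4 li={e,y} lo={e,y}
  B5 li={e,y} lo={e,m,y}
  B6 li={e,y} lo=∅
  B7 li={e,m,y} lo={e,y}
  B8 li={y} lo=∅
  B9 li=∅ lo=∅

live-out(B7) = ["e", "y"]

Answer: ["e", "y"]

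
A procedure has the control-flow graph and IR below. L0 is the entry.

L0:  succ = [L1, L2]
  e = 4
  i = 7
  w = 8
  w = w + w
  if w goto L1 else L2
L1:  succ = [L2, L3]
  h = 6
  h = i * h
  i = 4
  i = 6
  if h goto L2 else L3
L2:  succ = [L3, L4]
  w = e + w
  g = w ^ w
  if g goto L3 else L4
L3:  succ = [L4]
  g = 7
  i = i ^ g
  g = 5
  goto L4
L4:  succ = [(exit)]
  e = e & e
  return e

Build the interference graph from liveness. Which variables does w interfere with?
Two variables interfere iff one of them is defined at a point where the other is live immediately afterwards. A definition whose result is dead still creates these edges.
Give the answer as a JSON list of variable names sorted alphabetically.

def/use:
  L0 def {e,i,w} use ∅
  L1 def {h,i} use {i}
  L2 def {g,w} use {e,w}
  L3 def {g,i} use {i}
  L4 def {e} use {e}

Backward fixpoint:
  L0: in=∅ out={e,i,w}
  L1: in={e,i,w} out={e,i,w}
  L2: in={e,i,w} out={e,i}
  L3: in={e,i} out={e}
  L4: in={e} out=∅

Conflict graph:
  e — {g,h,i,w}
  g — {e,i}
  h — {e,i,w}
  i — {e,g,h,w}
  w — {e,h,i}

N(w) = ["e", "h", "i"]

Answer: ["e", "h", "i"]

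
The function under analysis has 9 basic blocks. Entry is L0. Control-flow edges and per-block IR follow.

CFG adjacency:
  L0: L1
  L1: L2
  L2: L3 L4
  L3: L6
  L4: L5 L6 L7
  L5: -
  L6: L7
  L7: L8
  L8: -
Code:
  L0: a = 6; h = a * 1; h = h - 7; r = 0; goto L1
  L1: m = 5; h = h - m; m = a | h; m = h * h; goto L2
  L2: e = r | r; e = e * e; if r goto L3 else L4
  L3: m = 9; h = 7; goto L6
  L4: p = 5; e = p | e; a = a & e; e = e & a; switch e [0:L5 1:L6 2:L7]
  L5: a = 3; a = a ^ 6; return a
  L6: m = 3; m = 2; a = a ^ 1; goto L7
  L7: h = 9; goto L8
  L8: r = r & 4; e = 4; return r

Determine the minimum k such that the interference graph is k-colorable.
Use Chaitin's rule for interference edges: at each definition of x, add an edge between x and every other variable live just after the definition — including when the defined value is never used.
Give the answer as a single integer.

def/use:
  L0 def {a,h,r} use ∅
  L1 def {h,m} use {a,h}
  L2 def {e} use {r}
  L3 def {h,m} use ∅
  L4 def {a,e,p} use {a,e}
  L5 def {a} use ∅
  L6 def {a,m} use {a}
  L7 def {h} use ∅
  L8 def {e,r} use {r}

Live sets:
  live L0: ∅→{a,h,r}
  live L1: {a,h,r}→{a,r}
  live L2: {a,r}→{a,e,r}
  live L3: {a,r}→{a,r}
  live L4: {a,e,r}→{a,r}
  live L5: ∅→∅
  live L6: {a,r}→{r}
  live L7: {r}→{r}
  live L8: {r}→∅

Interference:
  a: {e,h,m,p,r}
  e: {a,p,r}
  h: {a,m,r}
  m: {a,h,r}
  p: {a,e,r}
  r: {a,e,h,m,p}

Colouring:
  clique {a,e,p,r} ⇒ need ≥ 4
  4-colouring: r0={a}  r1={r}  r2={e,h}  r3={m,p}
  χ = 4

Answer: 4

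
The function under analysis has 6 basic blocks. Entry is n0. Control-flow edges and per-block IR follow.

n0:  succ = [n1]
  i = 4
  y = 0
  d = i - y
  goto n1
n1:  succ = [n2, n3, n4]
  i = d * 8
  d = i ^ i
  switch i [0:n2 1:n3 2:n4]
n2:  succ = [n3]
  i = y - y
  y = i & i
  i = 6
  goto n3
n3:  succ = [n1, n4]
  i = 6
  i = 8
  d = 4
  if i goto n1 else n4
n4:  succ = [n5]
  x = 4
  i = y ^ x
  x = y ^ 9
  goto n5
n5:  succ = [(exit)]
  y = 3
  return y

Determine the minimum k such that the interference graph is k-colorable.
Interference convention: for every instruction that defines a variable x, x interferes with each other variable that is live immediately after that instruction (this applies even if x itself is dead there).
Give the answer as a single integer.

Answer: 3

Working:
Per-block:
  n0: def={d,i,y} ue=∅
  n1: def={d,i} ue={d}
  n2: def={i,y} ue={y}
  n3: def={d,i} ue=∅
  n4: def={i,x} ue={y}
  n5: def={y} ue=∅

Backward fixpoint:
  live n0: ∅→{d,y}
  live n1: {d,y}→{y}
  live n2: {y}→{y}
  live n3: {y}→{d,y}
  live n4: {y}→∅
  live n5: ∅→∅

Interference:
  d↔{i,y}
  i↔{d,y}
  x↔{y}
  y↔{d,i,x}

Chromatic number:
  {d,i,y} pairwise interfere (3-clique) ⇒ χ ≥ 3
  3-colouring: r0={y}  r1={d,x}  r2={i}
  χ = 3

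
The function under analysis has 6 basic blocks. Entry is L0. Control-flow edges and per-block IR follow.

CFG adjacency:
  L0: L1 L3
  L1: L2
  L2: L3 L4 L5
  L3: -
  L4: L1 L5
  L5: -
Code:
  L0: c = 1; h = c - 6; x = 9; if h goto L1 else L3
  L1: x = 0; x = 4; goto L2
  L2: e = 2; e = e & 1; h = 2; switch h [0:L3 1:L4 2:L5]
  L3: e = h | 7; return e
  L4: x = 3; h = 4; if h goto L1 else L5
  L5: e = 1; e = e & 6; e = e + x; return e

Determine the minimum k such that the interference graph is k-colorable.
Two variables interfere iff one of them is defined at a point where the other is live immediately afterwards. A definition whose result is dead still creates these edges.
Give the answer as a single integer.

Answer: 2

Analysis:
Per-block:
  L0: {c,h,x} / ∅
  L1: {x} / ∅
  L2: {e,h} / ∅
  L3: {e} / {h}
  L4: {h,x} / ∅
  L5: {e} / {x}

Live sets:
  L0: in=∅ out={h}
  L1: in=∅ out={x}
  L2: in={x} out={h,x}
  L3: in={h} out=∅
  L4: in=∅ out={x}
  L5: in={x} out=∅

Interfere edges:
  c: ∅
  e: {x}
  h: {x}
  x: {e,h}

Colouring:
  clique {e,x} ⇒ need ≥ 2
  assign c→R0 e→R1 h→R1 x→R0 — no edge inside a register ⇒ χ ≤ 2
  χ = 2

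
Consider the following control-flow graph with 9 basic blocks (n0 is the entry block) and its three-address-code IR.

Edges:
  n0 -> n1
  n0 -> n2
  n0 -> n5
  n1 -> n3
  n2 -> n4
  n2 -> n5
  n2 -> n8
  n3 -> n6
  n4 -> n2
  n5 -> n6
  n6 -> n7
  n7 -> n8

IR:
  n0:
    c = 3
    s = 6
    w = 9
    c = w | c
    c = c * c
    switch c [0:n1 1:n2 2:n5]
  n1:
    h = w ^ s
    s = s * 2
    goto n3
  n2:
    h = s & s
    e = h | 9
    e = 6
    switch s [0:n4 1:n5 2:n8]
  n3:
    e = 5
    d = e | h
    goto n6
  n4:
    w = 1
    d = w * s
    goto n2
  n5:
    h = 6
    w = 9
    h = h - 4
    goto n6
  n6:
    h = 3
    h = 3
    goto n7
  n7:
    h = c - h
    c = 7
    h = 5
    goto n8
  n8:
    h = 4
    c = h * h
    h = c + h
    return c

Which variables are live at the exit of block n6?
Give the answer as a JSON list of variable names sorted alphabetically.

Answer: ["c", "h"]

Analysis:
def/use:
  n0 def {c,s,w} use ∅
  n1 def {h,s} use {s,w}
  n2 def {e,h} use {s}
  n3 def {d,e} use {h}
  n4 def {d,w} use {s}
  n5 def {h,w} use ∅
  n6 def {h} use ∅
  n7 def {c,h} use {c,h}
  n8 def {c,h} use ∅

Liveness:
  n0 li=∅ lo={c,s,w}
  n1 li={c,s,w} lo={c,h}
  n2 li={c,s} lo={c,s}
  n3 li={c,h} lo={c}
  n4 li={c,s} lo={c,s}
  n5 li={c} lo={c}
  n6 li={c} lo={c,h}
  n7 li={c,h} lo=∅
  n8 li=∅ lo=∅

live-out(n6) = ["c", "h"]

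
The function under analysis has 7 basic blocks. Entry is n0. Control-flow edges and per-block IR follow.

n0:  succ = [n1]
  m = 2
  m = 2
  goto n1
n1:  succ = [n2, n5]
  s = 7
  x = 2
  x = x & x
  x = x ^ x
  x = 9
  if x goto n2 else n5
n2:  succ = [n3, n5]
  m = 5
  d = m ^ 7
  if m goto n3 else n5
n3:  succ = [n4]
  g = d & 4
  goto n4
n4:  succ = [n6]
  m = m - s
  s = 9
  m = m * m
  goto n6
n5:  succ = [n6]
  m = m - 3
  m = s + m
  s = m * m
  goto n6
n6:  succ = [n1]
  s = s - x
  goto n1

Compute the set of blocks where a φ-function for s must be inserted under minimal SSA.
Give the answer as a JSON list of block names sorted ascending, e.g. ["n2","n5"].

idom tree: n1←n0 n2←n1 n3←n2 n4←n3 n5←n1 n6←n1
Dom at joins:
  n1: preds {n0,n6}: {n0} ∩ {n0,n1,n6} = {n0}; idom=n0
  n5: preds {n1,n2}: {n0,n1} ∩ {n0,n1,n2} = {n0,n1}; idom=n1
  n6: preds {n4,n5}: {n0,n1,n2,n3,n4} ∩ {n0,n1,n5} = {n0,n1}; idom=n1

DF derivation:
  join n1 pred n0: · stop@n0
  join n1 pred n6: n6→n1 stop@n0
  join n5 pred n1: · stop@n1
  join n5 pred n2: n2 stop@n1
  join n6 pred n4: n4→n3→n2 stop@n1
  join n6 pred n5: n5 stop@n1
  n0 → ∅
  n1 → {n1}
  n2 → {n5,n6}
  n3 → {n6}
  n4 → {n6}
  n5 → {n6}
  n6 → {n1}

φ for s: defs {n1,n4,n5,n6}
  DF⁺ = {n1,n6}

Answer: ["n1", "n6"]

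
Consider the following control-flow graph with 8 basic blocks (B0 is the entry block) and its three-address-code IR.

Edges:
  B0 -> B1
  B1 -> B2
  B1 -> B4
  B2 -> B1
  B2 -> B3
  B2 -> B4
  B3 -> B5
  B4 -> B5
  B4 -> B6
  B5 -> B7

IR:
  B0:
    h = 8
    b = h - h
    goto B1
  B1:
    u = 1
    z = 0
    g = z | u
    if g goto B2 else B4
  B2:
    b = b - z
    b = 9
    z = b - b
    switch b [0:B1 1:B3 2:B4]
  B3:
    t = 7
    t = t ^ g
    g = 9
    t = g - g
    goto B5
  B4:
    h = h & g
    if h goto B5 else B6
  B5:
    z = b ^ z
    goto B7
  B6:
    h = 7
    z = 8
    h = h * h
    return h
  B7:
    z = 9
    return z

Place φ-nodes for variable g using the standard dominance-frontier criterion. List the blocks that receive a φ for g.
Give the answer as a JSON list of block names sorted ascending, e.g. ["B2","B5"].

Answer: ["B1", "B5"]

Working:
idom tree: B1←B0 B2←B1 B3←B2 B4←B1 B5←B1 B6←B4 B7←B5
Dom at joins:
  B1: preds {B0,B2}: {B0} ∩ {B0,B1,B2} = {B0}; idom=B0
  B4: preds {B1,B2}: {B0,B1} ∩ {B0,B1,B2} = {B0,B1}; idom=B1
  B5: preds {B3,B4}: {B0,B1,B2,B3} ∩ {B0,B1,B4} = {B0,B1}; idom=B1

DF derivation:
  B1←B0: walk · to B0
  B1←B2: walk B2→B1 to B0
  B4←B1: walk · to B1
  B4←B2: walk B2 to B1
  B5←B3: walk B3→B2 to B1
  B5←B4: walk B4 to B1
  B0 → ∅
  B1 → {B1}
  B2 → {B1,B4,B5}
  B3 → {B5}
  B4 → {B5}
  B5 → ∅
  B6 → ∅
  B7 → ∅

φ for g: defs {B1,B3}
  DF⁺ = {B1,B5}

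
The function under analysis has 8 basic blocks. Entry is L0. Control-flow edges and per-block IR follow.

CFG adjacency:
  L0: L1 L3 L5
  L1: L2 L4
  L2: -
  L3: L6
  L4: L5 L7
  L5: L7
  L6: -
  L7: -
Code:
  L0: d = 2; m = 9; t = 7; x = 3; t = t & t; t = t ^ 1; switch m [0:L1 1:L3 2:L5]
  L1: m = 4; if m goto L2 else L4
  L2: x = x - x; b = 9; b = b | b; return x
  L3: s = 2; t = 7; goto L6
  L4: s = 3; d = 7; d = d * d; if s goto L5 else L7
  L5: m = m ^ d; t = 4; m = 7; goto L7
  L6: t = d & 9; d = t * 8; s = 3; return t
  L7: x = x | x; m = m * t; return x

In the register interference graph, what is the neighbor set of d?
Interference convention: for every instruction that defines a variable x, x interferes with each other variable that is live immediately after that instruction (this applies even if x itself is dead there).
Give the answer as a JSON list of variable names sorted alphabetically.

Answer: ["m", "s", "t", "x"]

Derivation:
Per-block:
  L0: {d,m,t,x} / ∅
  L1: {m} / ∅
  L2: {b,x} / {x}
  L3: {s,t} / ∅
  L4: {d,s} / ∅
  L5: {m,t} / {d,m}
  L6: {d,s,t} / {d}
  L7: {m,x} / {m,t,x}

Backward fixpoint:
  L0: in=∅ out={d,m,t,x}
  L1: in={t,x} out={m,t,x}
  L2: in={x} out=∅
  L3: in={d} out={d}
  L4: in={m,t,x} out={d,m,t,x}
  L5: in={d,m,x} out={m,t,x}
  L6: in={d} out=∅
  L7: in={m,t,x} out=∅

Interference:
  b — {x}
  d — {m,s,t,x}
  m — {d,s,t,x}
  s — {d,m,t,x}
  t — {d,m,s,x}
  x — {b,d,m,s,t}

N(d) = ["m", "s", "t", "x"]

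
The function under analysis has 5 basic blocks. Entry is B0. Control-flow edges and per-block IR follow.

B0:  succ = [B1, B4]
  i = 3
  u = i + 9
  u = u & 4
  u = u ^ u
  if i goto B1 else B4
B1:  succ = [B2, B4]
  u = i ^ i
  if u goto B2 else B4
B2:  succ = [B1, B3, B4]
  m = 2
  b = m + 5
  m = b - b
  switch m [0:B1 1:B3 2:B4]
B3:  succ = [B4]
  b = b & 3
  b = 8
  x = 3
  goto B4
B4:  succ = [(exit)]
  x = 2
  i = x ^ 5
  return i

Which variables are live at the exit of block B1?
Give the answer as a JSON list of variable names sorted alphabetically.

Answer: ["i"]

Working:
Block summaries:
  B0: {i,u} / ∅
  B1: {u} / {i}
  B2: {b,m} / ∅
  B3: {b,x} / {b}
  B4: {i,x} / ∅

Liveness:
  B0: in=∅ out={i}
  B1: in={i} out={i}
  B2: in={i} out={b,i}
  B3: in={b} out=∅
  B4: in=∅ out=∅

live-out(B1) = ["i"]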